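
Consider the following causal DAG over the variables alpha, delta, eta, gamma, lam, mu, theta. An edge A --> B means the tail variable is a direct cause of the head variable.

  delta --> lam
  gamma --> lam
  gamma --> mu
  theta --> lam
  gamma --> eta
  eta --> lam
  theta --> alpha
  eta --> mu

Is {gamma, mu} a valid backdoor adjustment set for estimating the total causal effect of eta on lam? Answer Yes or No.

Backdoor paths from eta to lam (paths whose first edge points into eta):
  P1: eta <- gamma -> lam
Condition 1 (no descendant of eta in the set): FAILS — mu is a descendant of eta.
Condition 2 (every backdoor path blocked by {gamma, mu}):
  P1: blocked at fork node gamma ∈ conditioning set.
{gamma, mu} does not satisfy the backdoor criterion.

No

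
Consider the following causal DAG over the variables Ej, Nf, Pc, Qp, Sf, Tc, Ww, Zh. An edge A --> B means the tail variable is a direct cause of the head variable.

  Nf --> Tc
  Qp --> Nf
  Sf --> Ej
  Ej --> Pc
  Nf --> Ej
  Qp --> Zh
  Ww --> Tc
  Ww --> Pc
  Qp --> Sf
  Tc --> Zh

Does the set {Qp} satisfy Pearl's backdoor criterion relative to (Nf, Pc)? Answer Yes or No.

Backdoor paths from Nf to Pc (paths whose first edge points into Nf):
  P1: Nf <- Qp -> Sf -> Ej -> Pc
  P2: Nf <- Qp -> Zh <- Tc <- Ww -> Pc
Condition 1 (no descendant of Nf in the set): holds — descendants of Nf are {Ej, Pc, Tc, Zh}; none are in {Qp}.
Condition 2 (every backdoor path blocked by {Qp}):
  P1: blocked at fork node Qp ∈ conditioning set.
  P2: blocked at fork node Qp ∈ conditioning set.
{Qp} satisfies the backdoor criterion.

Yes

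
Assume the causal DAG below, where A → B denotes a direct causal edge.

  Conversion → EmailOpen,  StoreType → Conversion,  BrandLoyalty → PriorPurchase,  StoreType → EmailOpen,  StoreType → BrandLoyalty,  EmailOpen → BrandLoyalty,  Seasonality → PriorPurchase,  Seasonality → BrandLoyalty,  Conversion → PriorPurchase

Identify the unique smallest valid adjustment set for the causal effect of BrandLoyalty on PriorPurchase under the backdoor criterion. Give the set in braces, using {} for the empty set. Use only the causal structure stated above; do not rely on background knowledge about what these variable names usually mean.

Variables eligible for adjustment (non-descendants of BrandLoyalty, excluding BrandLoyalty and PriorPurchase): {Conversion, EmailOpen, Seasonality, StoreType}.
Backdoor paths from BrandLoyalty to PriorPurchase:
  P1: BrandLoyalty <- StoreType -> Conversion -> PriorPurchase
  P2: BrandLoyalty <- StoreType -> EmailOpen <- Conversion -> PriorPurchase
  P3: BrandLoyalty <- Seasonality -> PriorPurchase
  P4: BrandLoyalty <- EmailOpen <- StoreType -> Conversion -> PriorPurchase
  P5: BrandLoyalty <- EmailOpen <- Conversion -> PriorPurchase
The empty set is not sufficient: P1 (BrandLoyalty <- StoreType -> Conversion -> PriorPurchase) has no collider blocking it and no conditioned non-collider, so it is open.
Try {Conversion, Seasonality}:
  P1: blocked at chain node Conversion ∈ conditioning set.
  P2: blocked at collider EmailOpen (neither it nor any descendant is in the conditioning set).
  P3: blocked at fork node Seasonality ∈ conditioning set.
  P4: blocked at chain node Conversion ∈ conditioning set.
  P5: blocked at fork node Conversion ∈ conditioning set.
{Conversion, Seasonality} contains no descendant of BrandLoyalty and blocks every backdoor path.
Every element of {Conversion, Seasonality} is needed (dropping Conversion leaves P1 open; dropping Seasonality leaves P3 open), so no proper subset is valid.
Among all size-2 subsets of the eligible variables, only {Conversion, Seasonality} blocks every backdoor path, so it is the unique smallest valid adjustment set.

{Conversion, Seasonality}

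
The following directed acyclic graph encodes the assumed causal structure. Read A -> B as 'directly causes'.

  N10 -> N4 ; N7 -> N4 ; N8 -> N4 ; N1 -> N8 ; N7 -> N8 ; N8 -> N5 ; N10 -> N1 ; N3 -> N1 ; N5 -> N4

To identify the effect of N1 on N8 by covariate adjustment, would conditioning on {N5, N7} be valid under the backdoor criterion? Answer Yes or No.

No

Backdoor paths from N1 to N8 (paths whose first edge points into N1):
  P1: N1 <- N10 -> N4 <- N7 -> N8
  P2: N1 <- N10 -> N4 <- N8
  P3: N1 <- N10 -> N4 <- N5 <- N8
Condition 1 (no descendant of N1 in the set): FAILS — N5 is a descendant of N1.
Condition 2 (every backdoor path blocked by {N5, N7}):
  P1: blocked at collider N4 (neither it nor any descendant is in the conditioning set).
  P2: blocked at collider N4 (neither it nor any descendant is in the conditioning set).
  P3: blocked at collider N4 (neither it nor any descendant is in the conditioning set).
{N5, N7} does not satisfy the backdoor criterion.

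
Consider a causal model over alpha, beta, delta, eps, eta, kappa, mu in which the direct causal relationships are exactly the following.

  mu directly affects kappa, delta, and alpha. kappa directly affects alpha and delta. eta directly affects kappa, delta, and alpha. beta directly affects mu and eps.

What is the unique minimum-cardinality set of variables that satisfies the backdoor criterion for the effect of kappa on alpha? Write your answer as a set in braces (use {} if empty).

{eta, mu}

Variables eligible for adjustment (non-descendants of kappa, excluding kappa and alpha): {beta, eps, eta, mu}.
Backdoor paths from kappa to alpha:
  P1: kappa <- eta -> delta <- mu -> alpha
  P2: kappa <- eta -> alpha
  P3: kappa <- mu -> delta <- eta -> alpha
  P4: kappa <- mu -> alpha
The empty set is not sufficient: P2 (kappa <- eta -> alpha) has no collider blocking it and no conditioned non-collider, so it is open.
Try {eta, mu}:
  P1: blocked at fork node eta ∈ conditioning set.
  P2: blocked at fork node eta ∈ conditioning set.
  P3: blocked at fork node mu ∈ conditioning set.
  P4: blocked at fork node mu ∈ conditioning set.
{eta, mu} contains no descendant of kappa and blocks every backdoor path.
Every element of {eta, mu} is needed (dropping eta leaves P2 open; dropping mu leaves P4 open), so no proper subset is valid.
Among all size-2 subsets of the eligible variables, only {eta, mu} blocks every backdoor path, so it is the unique smallest valid adjustment set.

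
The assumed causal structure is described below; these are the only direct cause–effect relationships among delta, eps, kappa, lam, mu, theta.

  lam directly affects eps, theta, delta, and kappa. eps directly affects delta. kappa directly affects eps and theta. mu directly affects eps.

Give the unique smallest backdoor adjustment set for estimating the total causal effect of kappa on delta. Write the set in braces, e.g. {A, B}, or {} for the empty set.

{lam}

Variables eligible for adjustment (non-descendants of kappa, excluding kappa and delta): {lam, mu}.
Backdoor paths from kappa to delta:
  P1: kappa <- lam -> eps -> delta
  P2: kappa <- lam -> delta
The empty set is not sufficient: P1 (kappa <- lam -> eps -> delta) has no collider blocking it and no conditioned non-collider, so it is open.
Try {lam}:
  P1: blocked at fork node lam ∈ conditioning set.
  P2: blocked at fork node lam ∈ conditioning set.
{lam} contains no descendant of kappa and blocks every backdoor path.
No other singleton works — e.g. {mu} leaves P1 open — so {lam} is the unique smallest valid adjustment set.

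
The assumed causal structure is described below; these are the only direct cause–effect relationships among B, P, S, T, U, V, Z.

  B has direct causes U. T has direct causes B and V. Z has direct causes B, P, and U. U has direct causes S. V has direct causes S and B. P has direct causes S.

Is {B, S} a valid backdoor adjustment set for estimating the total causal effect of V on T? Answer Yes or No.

Backdoor paths from V to T (paths whose first edge points into V):
  P1: V <- S -> U -> B -> T
  P2: V <- S -> U -> Z <- B -> T
  P3: V <- S -> P -> Z <- U -> B -> T
  P4: V <- S -> P -> Z <- B -> T
  P5: V <- B -> T
Condition 1 (no descendant of V in the set): holds — descendants of V are {T}; none are in {B, S}.
Condition 2 (every backdoor path blocked by {B, S}):
  P1: blocked at fork node S ∈ conditioning set.
  P2: blocked at fork node S ∈ conditioning set.
  P3: blocked at fork node S ∈ conditioning set.
  P4: blocked at fork node S ∈ conditioning set.
  P5: blocked at fork node B ∈ conditioning set.
{B, S} satisfies the backdoor criterion.

Yes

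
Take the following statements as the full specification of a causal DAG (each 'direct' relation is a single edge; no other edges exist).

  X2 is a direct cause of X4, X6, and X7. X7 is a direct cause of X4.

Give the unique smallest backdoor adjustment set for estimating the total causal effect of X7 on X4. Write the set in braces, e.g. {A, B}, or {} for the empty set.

Variables eligible for adjustment (non-descendants of X7, excluding X7 and X4): {X2, X6}.
Backdoor paths from X7 to X4:
  P1: X7 <- X2 -> X4
The empty set is not sufficient: P1 (X7 <- X2 -> X4) has no collider blocking it and no conditioned non-collider, so it is open.
Try {X2}:
  P1: blocked at fork node X2 ∈ conditioning set.
{X2} contains no descendant of X7 and blocks every backdoor path.
No other singleton works — e.g. {X6} leaves P1 open — so {X2} is the unique smallest valid adjustment set.

{X2}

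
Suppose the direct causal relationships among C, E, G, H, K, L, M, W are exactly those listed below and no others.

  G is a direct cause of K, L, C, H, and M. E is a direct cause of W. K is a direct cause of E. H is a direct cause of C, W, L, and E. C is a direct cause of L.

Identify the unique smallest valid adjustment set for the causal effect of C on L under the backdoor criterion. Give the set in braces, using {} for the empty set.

{G, H}

Variables eligible for adjustment (non-descendants of C, excluding C and L): {E, G, H, K, M, W}.
Backdoor paths from C to L:
  P1: C <- G -> K -> E <- H -> L
  P2: C <- G -> K -> E -> W <- H -> L
  P3: C <- G -> H -> L
  P4: C <- G -> L
  P5: C <- H <- G -> L
  P6: C <- H -> E <- K <- G -> L
  P7: C <- H -> W <- E <- K <- G -> L
  P8: C <- H -> L
The empty set is not sufficient: P3 (C <- G -> H -> L) has no collider blocking it and no conditioned non-collider, so it is open.
Try {G, H}:
  P1: blocked at fork node G ∈ conditioning set.
  P2: blocked at fork node G ∈ conditioning set.
  P3: blocked at fork node G ∈ conditioning set.
  P4: blocked at fork node G ∈ conditioning set.
  P5: blocked at chain node H ∈ conditioning set.
  P6: blocked at fork node H ∈ conditioning set.
  P7: blocked at fork node H ∈ conditioning set.
  P8: blocked at fork node H ∈ conditioning set.
{G, H} contains no descendant of C and blocks every backdoor path.
Every element of {G, H} is needed (dropping G leaves P4 open; dropping H leaves P8 open), so no proper subset is valid.
Among all size-2 subsets of the eligible variables, only {G, H} blocks every backdoor path, so it is the unique smallest valid adjustment set.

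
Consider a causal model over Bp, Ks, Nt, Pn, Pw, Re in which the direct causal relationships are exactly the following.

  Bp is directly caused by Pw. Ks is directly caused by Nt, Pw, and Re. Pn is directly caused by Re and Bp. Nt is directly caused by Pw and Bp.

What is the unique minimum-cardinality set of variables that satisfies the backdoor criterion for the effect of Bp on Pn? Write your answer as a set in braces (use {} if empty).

{}

Variables eligible for adjustment (non-descendants of Bp, excluding Bp and Pn): {Pw, Re}.
Backdoor paths from Bp to Pn:
  P1: Bp <- Pw -> Nt -> Ks <- Re -> Pn
  P2: Bp <- Pw -> Ks <- Re -> Pn
Each backdoor path contains an unconditioned collider, so every path is already blocked with the empty conditioning set:
  P1: blocked at collider Ks (neither it nor any descendant is in the conditioning set).
  P2: blocked at collider Ks (neither it nor any descendant is in the conditioning set).
The empty set is therefore the unique smallest valid set.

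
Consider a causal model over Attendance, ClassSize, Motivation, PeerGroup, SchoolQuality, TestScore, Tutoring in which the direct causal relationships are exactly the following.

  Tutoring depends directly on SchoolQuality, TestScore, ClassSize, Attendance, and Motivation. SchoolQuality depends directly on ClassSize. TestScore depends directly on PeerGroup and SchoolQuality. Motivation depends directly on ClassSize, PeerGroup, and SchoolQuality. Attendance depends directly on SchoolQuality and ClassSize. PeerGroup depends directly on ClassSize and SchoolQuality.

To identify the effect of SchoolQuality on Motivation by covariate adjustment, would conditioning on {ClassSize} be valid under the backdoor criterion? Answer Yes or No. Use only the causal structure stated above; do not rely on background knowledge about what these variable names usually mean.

Backdoor paths from SchoolQuality to Motivation (paths whose first edge points into SchoolQuality):
  P1: SchoolQuality <- ClassSize -> PeerGroup -> Motivation
  P2: SchoolQuality <- ClassSize -> PeerGroup -> TestScore -> Tutoring <- Motivation
  P3: SchoolQuality <- ClassSize -> Attendance -> Tutoring <- Motivation
  P4: SchoolQuality <- ClassSize -> Attendance -> Tutoring <- TestScore <- PeerGroup -> Motivation
  P5: SchoolQuality <- ClassSize -> Motivation
  P6: SchoolQuality <- ClassSize -> Tutoring <- Motivation
  P7: SchoolQuality <- ClassSize -> Tutoring <- TestScore <- PeerGroup -> Motivation
Condition 1 (no descendant of SchoolQuality in the set): holds — descendants of SchoolQuality are {Attendance, Motivation, PeerGroup, TestScore, Tutoring}; none are in {ClassSize}.
Condition 2 (every backdoor path blocked by {ClassSize}):
  P1: blocked at fork node ClassSize ∈ conditioning set.
  P2: blocked at fork node ClassSize ∈ conditioning set.
  P3: blocked at fork node ClassSize ∈ conditioning set.
  P4: blocked at fork node ClassSize ∈ conditioning set.
  P5: blocked at fork node ClassSize ∈ conditioning set.
  P6: blocked at fork node ClassSize ∈ conditioning set.
  P7: blocked at fork node ClassSize ∈ conditioning set.
{ClassSize} satisfies the backdoor criterion.

Yes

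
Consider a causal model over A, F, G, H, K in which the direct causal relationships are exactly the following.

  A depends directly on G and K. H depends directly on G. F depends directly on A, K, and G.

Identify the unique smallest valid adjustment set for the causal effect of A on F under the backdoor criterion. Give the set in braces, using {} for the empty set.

{G, K}

Variables eligible for adjustment (non-descendants of A, excluding A and F): {G, H, K}.
Backdoor paths from A to F:
  P1: A <- K -> F
  P2: A <- G -> F
The empty set is not sufficient: P1 (A <- K -> F) has no collider blocking it and no conditioned non-collider, so it is open.
Try {G, K}:
  P1: blocked at fork node K ∈ conditioning set.
  P2: blocked at fork node G ∈ conditioning set.
{G, K} contains no descendant of A and blocks every backdoor path.
Every element of {G, K} is needed (dropping G leaves P2 open; dropping K leaves P1 open), so no proper subset is valid.
Among all size-2 subsets of the eligible variables, only {G, K} blocks every backdoor path, so it is the unique smallest valid adjustment set.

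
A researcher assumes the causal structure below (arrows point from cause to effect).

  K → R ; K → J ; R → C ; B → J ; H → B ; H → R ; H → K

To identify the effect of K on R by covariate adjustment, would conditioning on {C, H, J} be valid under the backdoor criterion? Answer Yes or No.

No

Backdoor paths from K to R (paths whose first edge points into K):
  P1: K <- H -> R
Condition 1 (no descendant of K in the set): FAILS — C and J are descendants of K.
Condition 2 (every backdoor path blocked by {C, H, J}):
  P1: blocked at fork node H ∈ conditioning set.
{C, H, J} does not satisfy the backdoor criterion.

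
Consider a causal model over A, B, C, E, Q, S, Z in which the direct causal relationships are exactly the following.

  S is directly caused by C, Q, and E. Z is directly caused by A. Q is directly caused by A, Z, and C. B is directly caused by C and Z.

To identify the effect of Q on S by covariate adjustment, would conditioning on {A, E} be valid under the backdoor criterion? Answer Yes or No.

Backdoor paths from Q to S (paths whose first edge points into Q):
  P1: Q <- A -> Z -> B <- C -> S
  P2: Q <- C -> S
  P3: Q <- Z -> B <- C -> S
Condition 1 (no descendant of Q in the set): holds — descendants of Q are {S}; none are in {A, E}.
Condition 2 (every backdoor path blocked by {A, E}):
  P1: blocked at fork node A ∈ conditioning set.
  P2: open — no interior node is in the conditioning set.
  P3: blocked at collider B (neither it nor any descendant is in the conditioning set).
{A, E} does not satisfy the backdoor criterion.

No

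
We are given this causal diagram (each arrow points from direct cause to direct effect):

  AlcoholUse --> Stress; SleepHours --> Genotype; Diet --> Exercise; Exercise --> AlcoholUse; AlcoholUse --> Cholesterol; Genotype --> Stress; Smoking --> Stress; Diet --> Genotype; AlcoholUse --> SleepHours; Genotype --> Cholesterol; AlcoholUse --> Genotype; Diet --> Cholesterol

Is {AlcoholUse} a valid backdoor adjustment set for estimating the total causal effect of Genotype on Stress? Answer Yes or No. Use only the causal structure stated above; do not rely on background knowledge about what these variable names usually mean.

Backdoor paths from Genotype to Stress (paths whose first edge points into Genotype):
  P1: Genotype <- Diet -> Exercise -> AlcoholUse -> Stress
  P2: Genotype <- Diet -> Cholesterol <- AlcoholUse -> Stress
  P3: Genotype <- AlcoholUse -> Stress
  P4: Genotype <- SleepHours <- AlcoholUse -> Stress
Condition 1 (no descendant of Genotype in the set): holds — descendants of Genotype are {Cholesterol, Stress}; none are in {AlcoholUse}.
Condition 2 (every backdoor path blocked by {AlcoholUse}):
  P1: blocked at chain node AlcoholUse ∈ conditioning set.
  P2: blocked at collider Cholesterol (neither it nor any descendant is in the conditioning set).
  P3: blocked at fork node AlcoholUse ∈ conditioning set.
  P4: blocked at fork node AlcoholUse ∈ conditioning set.
{AlcoholUse} satisfies the backdoor criterion.

Yes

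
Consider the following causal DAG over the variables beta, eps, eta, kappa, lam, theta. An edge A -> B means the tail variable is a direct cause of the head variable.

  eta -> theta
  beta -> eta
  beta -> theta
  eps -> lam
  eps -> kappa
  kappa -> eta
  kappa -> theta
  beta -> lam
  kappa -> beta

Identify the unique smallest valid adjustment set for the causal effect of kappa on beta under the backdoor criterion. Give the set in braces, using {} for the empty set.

Variables eligible for adjustment (non-descendants of kappa, excluding kappa and beta): {eps}.
Backdoor paths from kappa to beta:
  P1: kappa <- eps -> lam <- beta
Each backdoor path contains an unconditioned collider, so every path is already blocked with the empty conditioning set:
  P1: blocked at collider lam (neither it nor any descendant is in the conditioning set).
The empty set is therefore the unique smallest valid set.

{}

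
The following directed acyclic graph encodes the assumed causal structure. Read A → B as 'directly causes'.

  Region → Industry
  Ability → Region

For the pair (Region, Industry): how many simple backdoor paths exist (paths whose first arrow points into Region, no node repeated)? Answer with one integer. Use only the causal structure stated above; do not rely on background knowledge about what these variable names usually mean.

0

A backdoor path from Region to Industry is any simple undirected path whose first edge points into Region (i.e. leaves Region via a parent).
Parents of Region: {Ability}.
No simple path from any parent of Region reaches Industry without revisiting Region, so there are no backdoor paths.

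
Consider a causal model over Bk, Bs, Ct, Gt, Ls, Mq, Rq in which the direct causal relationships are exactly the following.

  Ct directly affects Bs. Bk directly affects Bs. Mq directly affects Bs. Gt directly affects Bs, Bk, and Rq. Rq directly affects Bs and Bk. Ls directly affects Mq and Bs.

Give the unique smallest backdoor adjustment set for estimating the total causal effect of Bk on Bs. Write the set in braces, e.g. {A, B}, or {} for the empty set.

{Gt, Rq}

Variables eligible for adjustment (non-descendants of Bk, excluding Bk and Bs): {Ct, Gt, Ls, Mq, Rq}.
Backdoor paths from Bk to Bs:
  P1: Bk <- Gt -> Rq -> Bs
  P2: Bk <- Gt -> Bs
  P3: Bk <- Rq <- Gt -> Bs
  P4: Bk <- Rq -> Bs
The empty set is not sufficient: P1 (Bk <- Gt -> Rq -> Bs) has no collider blocking it and no conditioned non-collider, so it is open.
Try {Gt, Rq}:
  P1: blocked at fork node Gt ∈ conditioning set.
  P2: blocked at fork node Gt ∈ conditioning set.
  P3: blocked at chain node Rq ∈ conditioning set.
  P4: blocked at fork node Rq ∈ conditioning set.
{Gt, Rq} contains no descendant of Bk and blocks every backdoor path.
Every element of {Gt, Rq} is needed (dropping Gt leaves P2 open; dropping Rq leaves P4 open), so no proper subset is valid.
Among all size-2 subsets of the eligible variables, only {Gt, Rq} blocks every backdoor path, so it is the unique smallest valid adjustment set.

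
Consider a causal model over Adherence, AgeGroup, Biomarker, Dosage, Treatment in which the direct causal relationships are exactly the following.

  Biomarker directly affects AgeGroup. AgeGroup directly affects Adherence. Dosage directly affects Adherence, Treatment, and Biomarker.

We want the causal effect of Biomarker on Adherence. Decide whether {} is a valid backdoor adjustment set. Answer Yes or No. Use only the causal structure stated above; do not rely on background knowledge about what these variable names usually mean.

Backdoor paths from Biomarker to Adherence (paths whose first edge points into Biomarker):
  P1: Biomarker <- Dosage -> Adherence
Condition 1 (no descendant of Biomarker in the set): holds — descendants of Biomarker are {Adherence, AgeGroup}; none are in {}.
Condition 2 (every backdoor path blocked by {}):
  P1: open — no interior node is in the conditioning set.
{} does not satisfy the backdoor criterion.

No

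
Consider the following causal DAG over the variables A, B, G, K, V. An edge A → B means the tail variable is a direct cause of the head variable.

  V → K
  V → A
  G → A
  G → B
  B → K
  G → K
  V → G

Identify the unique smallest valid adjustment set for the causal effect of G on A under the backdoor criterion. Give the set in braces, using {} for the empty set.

{V}

Variables eligible for adjustment (non-descendants of G, excluding G and A): {V}.
Backdoor paths from G to A:
  P1: G <- V -> A
The empty set is not sufficient: P1 (G <- V -> A) has no collider blocking it and no conditioned non-collider, so it is open.
Try {V}:
  P1: blocked at fork node V ∈ conditioning set.
{V} contains no descendant of G and blocks every backdoor path.
{V} is the unique smallest valid adjustment set.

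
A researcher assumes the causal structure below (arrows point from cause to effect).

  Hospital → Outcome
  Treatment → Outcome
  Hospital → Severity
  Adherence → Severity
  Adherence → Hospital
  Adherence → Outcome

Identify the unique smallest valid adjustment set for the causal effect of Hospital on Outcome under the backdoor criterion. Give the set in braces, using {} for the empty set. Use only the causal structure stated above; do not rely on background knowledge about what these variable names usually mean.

Variables eligible for adjustment (non-descendants of Hospital, excluding Hospital and Outcome): {Adherence, Treatment}.
Backdoor paths from Hospital to Outcome:
  P1: Hospital <- Adherence -> Outcome
The empty set is not sufficient: P1 (Hospital <- Adherence -> Outcome) has no collider blocking it and no conditioned non-collider, so it is open.
Try {Adherence}:
  P1: blocked at fork node Adherence ∈ conditioning set.
{Adherence} contains no descendant of Hospital and blocks every backdoor path.
No other singleton works — e.g. {Treatment} leaves P1 open — so {Adherence} is the unique smallest valid adjustment set.

{Adherence}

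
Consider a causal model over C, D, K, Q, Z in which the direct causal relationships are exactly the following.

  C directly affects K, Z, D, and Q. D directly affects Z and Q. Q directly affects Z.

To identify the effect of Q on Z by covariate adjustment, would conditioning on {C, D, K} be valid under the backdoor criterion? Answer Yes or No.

Yes

Backdoor paths from Q to Z (paths whose first edge points into Q):
  P1: Q <- C -> D -> Z
  P2: Q <- C -> Z
  P3: Q <- D <- C -> Z
  P4: Q <- D -> Z
Condition 1 (no descendant of Q in the set): holds — descendants of Q are {Z}; none are in {C, D, K}.
Condition 2 (every backdoor path blocked by {C, D, K}):
  P1: blocked at fork node C ∈ conditioning set.
  P2: blocked at fork node C ∈ conditioning set.
  P3: blocked at chain node D ∈ conditioning set.
  P4: blocked at fork node D ∈ conditioning set.
{C, D, K} satisfies the backdoor criterion.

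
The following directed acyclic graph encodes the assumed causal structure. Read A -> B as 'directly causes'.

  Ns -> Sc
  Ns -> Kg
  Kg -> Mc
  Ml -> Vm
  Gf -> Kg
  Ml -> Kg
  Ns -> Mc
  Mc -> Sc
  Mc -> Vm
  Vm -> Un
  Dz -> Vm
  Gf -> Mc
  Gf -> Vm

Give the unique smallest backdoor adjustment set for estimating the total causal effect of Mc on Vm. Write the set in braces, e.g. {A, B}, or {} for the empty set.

Variables eligible for adjustment (non-descendants of Mc, excluding Mc and Vm): {Dz, Gf, Kg, Ml, Ns}.
Backdoor paths from Mc to Vm:
  P1: Mc <- Gf -> Kg <- Ml -> Vm
  P2: Mc <- Gf -> Vm
  P3: Mc <- Ns -> Kg <- Gf -> Vm
  P4: Mc <- Ns -> Kg <- Ml -> Vm
  P5: Mc <- Kg <- Gf -> Vm
  P6: Mc <- Kg <- Ml -> Vm
The empty set is not sufficient: P2 (Mc <- Gf -> Vm) has no collider blocking it and no conditioned non-collider, so it is open.
Try {Gf, Ml}:
  P1: blocked at fork node Gf ∈ conditioning set.
  P2: blocked at fork node Gf ∈ conditioning set.
  P3: blocked at collider Kg (neither it nor any descendant is in the conditioning set).
  P4: blocked at collider Kg (neither it nor any descendant is in the conditioning set).
  P5: blocked at fork node Gf ∈ conditioning set.
  P6: blocked at fork node Ml ∈ conditioning set.
{Gf, Ml} contains no descendant of Mc and blocks every backdoor path.
Every element of {Gf, Ml} is needed (dropping Gf leaves P2 open; dropping Ml leaves P6 open), so no proper subset is valid.
Among all size-2 subsets of the eligible variables, only {Gf, Ml} blocks every backdoor path, so it is the unique smallest valid adjustment set.

{Gf, Ml}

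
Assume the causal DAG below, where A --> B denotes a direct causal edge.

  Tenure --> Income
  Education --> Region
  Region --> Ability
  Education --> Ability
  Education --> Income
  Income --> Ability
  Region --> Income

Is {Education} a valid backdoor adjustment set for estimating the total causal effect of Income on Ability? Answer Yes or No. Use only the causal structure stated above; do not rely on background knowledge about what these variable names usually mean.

No

Backdoor paths from Income to Ability (paths whose first edge points into Income):
  P1: Income <- Education -> Region -> Ability
  P2: Income <- Education -> Ability
  P3: Income <- Region <- Education -> Ability
  P4: Income <- Region -> Ability
Condition 1 (no descendant of Income in the set): holds — descendants of Income are {Ability}; none are in {Education}.
Condition 2 (every backdoor path blocked by {Education}):
  P1: blocked at fork node Education ∈ conditioning set.
  P2: blocked at fork node Education ∈ conditioning set.
  P3: blocked at fork node Education ∈ conditioning set.
  P4: open — no interior node is in the conditioning set.
{Education} does not satisfy the backdoor criterion.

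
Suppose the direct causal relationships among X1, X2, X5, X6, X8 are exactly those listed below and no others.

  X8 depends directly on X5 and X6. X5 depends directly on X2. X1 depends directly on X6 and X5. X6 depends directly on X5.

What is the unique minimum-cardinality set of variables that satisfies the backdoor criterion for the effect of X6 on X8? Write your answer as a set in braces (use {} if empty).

{X5}

Variables eligible for adjustment (non-descendants of X6, excluding X6 and X8): {X2, X5}.
Backdoor paths from X6 to X8:
  P1: X6 <- X5 -> X8
The empty set is not sufficient: P1 (X6 <- X5 -> X8) has no collider blocking it and no conditioned non-collider, so it is open.
Try {X5}:
  P1: blocked at fork node X5 ∈ conditioning set.
{X5} contains no descendant of X6 and blocks every backdoor path.
No other singleton works — e.g. {X2} leaves P1 open — so {X5} is the unique smallest valid adjustment set.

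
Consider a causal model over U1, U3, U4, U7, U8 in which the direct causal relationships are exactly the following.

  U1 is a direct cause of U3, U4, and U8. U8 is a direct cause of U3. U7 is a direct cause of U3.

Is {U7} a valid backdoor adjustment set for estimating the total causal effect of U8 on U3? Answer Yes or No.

No

Backdoor paths from U8 to U3 (paths whose first edge points into U8):
  P1: U8 <- U1 -> U3
Condition 1 (no descendant of U8 in the set): holds — descendants of U8 are {U3}; none are in {U7}.
Condition 2 (every backdoor path blocked by {U7}):
  P1: open — no interior node is in the conditioning set.
{U7} does not satisfy the backdoor criterion.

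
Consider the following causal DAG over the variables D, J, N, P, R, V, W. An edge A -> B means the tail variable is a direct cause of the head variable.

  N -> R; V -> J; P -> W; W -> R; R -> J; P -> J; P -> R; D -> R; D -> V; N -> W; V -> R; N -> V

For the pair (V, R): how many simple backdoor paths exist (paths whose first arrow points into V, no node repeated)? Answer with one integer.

A backdoor path from V to R is any simple undirected path whose first edge points into V (i.e. leaves V via a parent).
Parents of V: {D, N}.
Enumerating:
  P1: V <- N -> W <- P -> R
  P2: V <- N -> W <- P -> J <- R
  P3: V <- N -> W -> R
  P4: V <- N -> R
  P5: V <- D -> R
That exhausts the simple backdoor paths. Count: 5.

5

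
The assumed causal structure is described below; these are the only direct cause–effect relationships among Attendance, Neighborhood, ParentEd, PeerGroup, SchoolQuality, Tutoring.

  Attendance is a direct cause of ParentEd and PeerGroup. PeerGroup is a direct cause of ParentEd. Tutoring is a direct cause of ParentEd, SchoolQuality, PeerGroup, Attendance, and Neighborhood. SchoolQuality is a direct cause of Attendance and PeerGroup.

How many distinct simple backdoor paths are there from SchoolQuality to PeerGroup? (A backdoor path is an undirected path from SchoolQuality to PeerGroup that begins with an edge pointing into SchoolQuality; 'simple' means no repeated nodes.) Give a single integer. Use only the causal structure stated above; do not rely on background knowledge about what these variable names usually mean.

A backdoor path from SchoolQuality to PeerGroup is any simple undirected path whose first edge points into SchoolQuality (i.e. leaves SchoolQuality via a parent).
Parents of SchoolQuality: {Tutoring}.
Enumerating:
  P1: SchoolQuality <- Tutoring -> Attendance -> PeerGroup
  P2: SchoolQuality <- Tutoring -> Attendance -> ParentEd <- PeerGroup
  P3: SchoolQuality <- Tutoring -> PeerGroup
  P4: SchoolQuality <- Tutoring -> ParentEd <- Attendance -> PeerGroup
  P5: SchoolQuality <- Tutoring -> ParentEd <- PeerGroup
That exhausts the simple backdoor paths. Count: 5.

5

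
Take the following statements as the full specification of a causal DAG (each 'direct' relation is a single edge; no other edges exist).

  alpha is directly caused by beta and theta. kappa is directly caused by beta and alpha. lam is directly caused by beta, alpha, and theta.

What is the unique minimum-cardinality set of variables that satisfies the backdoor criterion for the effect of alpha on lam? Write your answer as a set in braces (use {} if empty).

{beta, theta}

Variables eligible for adjustment (non-descendants of alpha, excluding alpha and lam): {beta, theta}.
Backdoor paths from alpha to lam:
  P1: alpha <- theta -> lam
  P2: alpha <- beta -> lam
The empty set is not sufficient: P1 (alpha <- theta -> lam) has no collider blocking it and no conditioned non-collider, so it is open.
Try {beta, theta}:
  P1: blocked at fork node theta ∈ conditioning set.
  P2: blocked at fork node beta ∈ conditioning set.
{beta, theta} contains no descendant of alpha and blocks every backdoor path.
Every element of {beta, theta} is needed (dropping beta leaves P2 open; dropping theta leaves P1 open), so no proper subset is valid.
Among all size-2 subsets of the eligible variables, only {beta, theta} blocks every backdoor path, so it is the unique smallest valid adjustment set.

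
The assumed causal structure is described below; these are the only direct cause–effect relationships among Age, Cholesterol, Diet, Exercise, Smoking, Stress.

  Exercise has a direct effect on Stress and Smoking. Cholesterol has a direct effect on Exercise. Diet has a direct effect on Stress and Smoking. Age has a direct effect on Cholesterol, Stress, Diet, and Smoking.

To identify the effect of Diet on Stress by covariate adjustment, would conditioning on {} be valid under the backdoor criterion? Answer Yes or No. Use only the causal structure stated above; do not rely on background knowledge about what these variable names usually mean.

No

Backdoor paths from Diet to Stress (paths whose first edge points into Diet):
  P1: Diet <- Age -> Cholesterol -> Exercise -> Stress
  P2: Diet <- Age -> Smoking <- Exercise -> Stress
  P3: Diet <- Age -> Stress
Condition 1 (no descendant of Diet in the set): holds — descendants of Diet are {Smoking, Stress}; none are in {}.
Condition 2 (every backdoor path blocked by {}):
  P1: open — no interior node is in the conditioning set.
  P2: blocked at collider Smoking (neither it nor any descendant is in the conditioning set).
  P3: open — no interior node is in the conditioning set.
{} does not satisfy the backdoor criterion.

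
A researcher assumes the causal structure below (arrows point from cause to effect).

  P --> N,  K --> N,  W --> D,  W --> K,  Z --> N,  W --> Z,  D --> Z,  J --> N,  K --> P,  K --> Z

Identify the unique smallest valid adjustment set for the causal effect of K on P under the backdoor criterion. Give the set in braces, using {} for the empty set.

Variables eligible for adjustment (non-descendants of K, excluding K and P): {D, J, W}.
Backdoor paths from K to P:
  P1: K <- W -> D -> Z -> N <- P
  P2: K <- W -> Z -> N <- P
Each backdoor path contains an unconditioned collider, so every path is already blocked with the empty conditioning set:
  P1: blocked at collider N (neither it nor any descendant is in the conditioning set).
  P2: blocked at collider N (neither it nor any descendant is in the conditioning set).
The empty set is therefore the unique smallest valid set.

{}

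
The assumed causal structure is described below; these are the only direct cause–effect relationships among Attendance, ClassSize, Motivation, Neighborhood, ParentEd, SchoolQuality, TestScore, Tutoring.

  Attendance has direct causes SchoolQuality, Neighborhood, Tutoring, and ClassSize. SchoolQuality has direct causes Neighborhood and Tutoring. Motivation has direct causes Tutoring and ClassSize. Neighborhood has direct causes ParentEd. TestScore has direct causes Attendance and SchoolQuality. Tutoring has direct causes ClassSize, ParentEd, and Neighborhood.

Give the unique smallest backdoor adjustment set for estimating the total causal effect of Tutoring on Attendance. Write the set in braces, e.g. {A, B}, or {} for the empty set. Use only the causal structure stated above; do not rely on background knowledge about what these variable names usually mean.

{ClassSize, Neighborhood}

Variables eligible for adjustment (non-descendants of Tutoring, excluding Tutoring and Attendance): {ClassSize, Neighborhood, ParentEd}.
Backdoor paths from Tutoring to Attendance:
  P1: Tutoring <- ClassSize -> Attendance
  P2: Tutoring <- ParentEd -> Neighborhood -> SchoolQuality -> Attendance
  P3: Tutoring <- ParentEd -> Neighborhood -> SchoolQuality -> TestScore <- Attendance
  P4: Tutoring <- ParentEd -> Neighborhood -> Attendance
  P5: Tutoring <- Neighborhood -> SchoolQuality -> Attendance
  P6: Tutoring <- Neighborhood -> SchoolQuality -> TestScore <- Attendance
  P7: Tutoring <- Neighborhood -> Attendance
The empty set is not sufficient: P1 (Tutoring <- ClassSize -> Attendance) has no collider blocking it and no conditioned non-collider, so it is open.
Try {ClassSize, Neighborhood}:
  P1: blocked at fork node ClassSize ∈ conditioning set.
  P2: blocked at chain node Neighborhood ∈ conditioning set.
  P3: blocked at chain node Neighborhood ∈ conditioning set.
  P4: blocked at chain node Neighborhood ∈ conditioning set.
  P5: blocked at fork node Neighborhood ∈ conditioning set.
  P6: blocked at fork node Neighborhood ∈ conditioning set.
  P7: blocked at fork node Neighborhood ∈ conditioning set.
{ClassSize, Neighborhood} contains no descendant of Tutoring and blocks every backdoor path.
Every element of {ClassSize, Neighborhood} is needed (dropping ClassSize leaves P1 open; dropping Neighborhood leaves P2 open), so no proper subset is valid.
Among all size-2 subsets of the eligible variables, only {ClassSize, Neighborhood} blocks every backdoor path, so it is the unique smallest valid adjustment set.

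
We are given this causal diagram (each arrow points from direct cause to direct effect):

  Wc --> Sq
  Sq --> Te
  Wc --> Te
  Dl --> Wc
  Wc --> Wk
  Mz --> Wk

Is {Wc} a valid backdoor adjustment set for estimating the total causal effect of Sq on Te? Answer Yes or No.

Backdoor paths from Sq to Te (paths whose first edge points into Sq):
  P1: Sq <- Wc -> Te
Condition 1 (no descendant of Sq in the set): holds — descendants of Sq are {Te}; none are in {Wc}.
Condition 2 (every backdoor path blocked by {Wc}):
  P1: blocked at fork node Wc ∈ conditioning set.
{Wc} satisfies the backdoor criterion.

Yes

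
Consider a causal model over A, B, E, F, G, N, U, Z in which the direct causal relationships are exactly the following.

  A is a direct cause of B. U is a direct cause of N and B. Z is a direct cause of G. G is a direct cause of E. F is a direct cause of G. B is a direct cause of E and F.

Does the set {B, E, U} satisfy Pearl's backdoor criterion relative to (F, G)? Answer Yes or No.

No

Backdoor paths from F to G (paths whose first edge points into F):
  P1: F <- B -> E <- G
Condition 1 (no descendant of F in the set): FAILS — E is a descendant of F.
Condition 2 (every backdoor path blocked by {B, E, U}):
  P1: blocked at fork node B ∈ conditioning set.
{B, E, U} does not satisfy the backdoor criterion.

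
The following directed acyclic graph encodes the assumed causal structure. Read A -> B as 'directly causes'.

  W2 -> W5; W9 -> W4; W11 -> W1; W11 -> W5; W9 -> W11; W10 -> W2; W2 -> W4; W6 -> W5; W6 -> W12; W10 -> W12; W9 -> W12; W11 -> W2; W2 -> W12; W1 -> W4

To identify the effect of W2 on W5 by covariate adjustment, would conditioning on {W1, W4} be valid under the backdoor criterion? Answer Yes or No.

No

Backdoor paths from W2 to W5 (paths whose first edge points into W2):
  P1: W2 <- W11 <- W9 -> W12 <- W6 -> W5
  P2: W2 <- W11 -> W1 -> W4 <- W9 -> W12 <- W6 -> W5
  P3: W2 <- W11 -> W5
  P4: W2 <- W10 -> W12 <- W9 -> W11 -> W5
  P5: W2 <- W10 -> W12 <- W9 -> W4 <- W1 <- W11 -> W5
  P6: W2 <- W10 -> W12 <- W6 -> W5
Condition 1 (no descendant of W2 in the set): FAILS — W4 is a descendant of W2.
Condition 2 (every backdoor path blocked by {W1, W4}):
  P1: blocked at collider W12 (neither it nor any descendant is in the conditioning set).
  P2: blocked at chain node W1 ∈ conditioning set.
  P3: open — no interior node is in the conditioning set.
  P4: blocked at collider W12 (neither it nor any descendant is in the conditioning set).
  P5: blocked at collider W12 (neither it nor any descendant is in the conditioning set).
  P6: blocked at collider W12 (neither it nor any descendant is in the conditioning set).
{W1, W4} does not satisfy the backdoor criterion.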